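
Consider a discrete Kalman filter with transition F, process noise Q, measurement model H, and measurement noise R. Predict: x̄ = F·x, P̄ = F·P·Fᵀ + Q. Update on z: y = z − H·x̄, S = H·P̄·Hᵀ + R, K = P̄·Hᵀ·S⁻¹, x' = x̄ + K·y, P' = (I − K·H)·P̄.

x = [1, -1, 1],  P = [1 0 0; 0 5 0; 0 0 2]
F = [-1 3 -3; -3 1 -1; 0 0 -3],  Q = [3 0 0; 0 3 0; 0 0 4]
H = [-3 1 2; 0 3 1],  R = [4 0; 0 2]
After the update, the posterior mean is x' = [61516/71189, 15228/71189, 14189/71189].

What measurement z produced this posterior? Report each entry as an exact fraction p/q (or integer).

z = [-2, 1]

x̄ = F·x = [-7, -5, -3]
P̄ = F·P·Fᵀ + Q = [67 24 18; 24 19 6; 18 6 22]
S = H·P̄·Hᵀ + R = [378 -127; -127 231]
K = P̄·Hᵀ·S⁻¹ = [-21141/71189 16113/71189; -1470/71189 18607/71189; 4156/71189 14612/71189]
x' − x̄ = [559839/71189, 371173/71189, 227756/71189] = K·y
y = (KᵀK)⁻¹·Kᵀ·(x' − x̄) = [-12, 19]
z = y + H·x̄ = [-12, 19] + [10, -18] = [-2, 1]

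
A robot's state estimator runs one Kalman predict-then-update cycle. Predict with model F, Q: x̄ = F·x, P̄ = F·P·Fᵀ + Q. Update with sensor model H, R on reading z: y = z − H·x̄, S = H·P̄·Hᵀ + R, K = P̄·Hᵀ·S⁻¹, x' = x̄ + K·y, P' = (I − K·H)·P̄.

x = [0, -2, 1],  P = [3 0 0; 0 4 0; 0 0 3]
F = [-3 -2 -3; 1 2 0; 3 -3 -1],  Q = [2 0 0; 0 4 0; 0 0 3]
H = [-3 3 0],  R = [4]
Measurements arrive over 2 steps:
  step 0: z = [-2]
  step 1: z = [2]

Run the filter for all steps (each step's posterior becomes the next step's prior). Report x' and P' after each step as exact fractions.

step 0: x' = [-2474/1309, -3364/1309, 818/187], P' = [9567/1309 9179/1309 -1497/187; 9179/1309 9371/1309 -1509/187; -1497/187 -1509/187 12336/187]
step 1: x' = [-27130106/3947993, -24512204/3947993, -13378312/3947993], P' = [416212297/7895986 413240517/7895986 174718119/3947993; 413240517/7895986 413775737/7895986 174374559/3947993; 174718119/3947993 174374559/3947993 185066415/3947993]

step 0: x̄ = F·x = [1, -4, 5]
step 0: P̄ = F·P·Fᵀ + Q = [72 -25 6; -25 23 -15; 6 -15 69]
step 0: y = z − H·x̄ = [13]
step 0: S = H·P̄·Hᵀ + R = [1309]
step 0: K = P̄·Hᵀ·S⁻¹ = [-291/1309; 144/1309; -9/187]
step 0: x' = x̄ + K·y = [-2474/1309, -3364/1309, 818/187]
step 0: P' = (I − K·H)·P̄ = [9567/1309 9179/1309 -1497/187; 9179/1309 9371/1309 -1509/187; -1497/187 -1509/187 12336/187]
step 1: x̄ = F·x = [-3028/1309, -9202/1309, -3056/1309]
step 1: P̄ = F·P·Fᵀ + Q = [698143/1309 -44802/1309 203397/1309; -44802/1309 89003/1309 31617/1309; 203397/1309 31617/1309 94995/1309]
step 1: y = z − H·x̄ = [3020/187]
step 1: S = H·P̄·Hᵀ + R = [1127998/187]
step 1: K = P̄·Hᵀ·S⁻¹ = [-318405/1127998; 57345/1127998; -36810/563999]
step 1: x' = x̄ + K·y = [-27130106/3947993, -24512204/3947993, -13378312/3947993]
step 1: P' = (I − K·H)·P̄ = [416212297/7895986 413240517/7895986 174718119/3947993; 413240517/7895986 413775737/7895986 174374559/3947993; 174718119/3947993 174374559/3947993 185066415/3947993]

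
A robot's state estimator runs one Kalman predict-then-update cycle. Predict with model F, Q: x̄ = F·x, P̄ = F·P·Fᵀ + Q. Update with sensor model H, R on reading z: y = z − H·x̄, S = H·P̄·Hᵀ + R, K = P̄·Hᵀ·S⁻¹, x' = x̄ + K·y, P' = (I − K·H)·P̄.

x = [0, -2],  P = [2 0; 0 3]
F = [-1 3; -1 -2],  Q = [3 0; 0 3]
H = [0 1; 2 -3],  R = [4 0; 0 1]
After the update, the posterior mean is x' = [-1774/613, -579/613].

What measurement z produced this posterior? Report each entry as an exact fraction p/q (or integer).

x̄ = F·x = [-6, 4]
P̄ = F·P·Fᵀ + Q = [32 -16; -16 17]
S = H·P̄·Hᵀ + R = [21 -83; -83 474]
K = P̄·Hᵀ·S⁻¹ = [1712/3065 1024/3065; 1169/3065 -332/3065]
x' − x̄ = [1904/613, -3031/613] = K·y
y = (KᵀK)⁻¹·Kᵀ·(x' − x̄) = [-7, 21]
z = y + H·x̄ = [-7, 21] + [4, -24] = [-3, -3]

z = [-3, -3]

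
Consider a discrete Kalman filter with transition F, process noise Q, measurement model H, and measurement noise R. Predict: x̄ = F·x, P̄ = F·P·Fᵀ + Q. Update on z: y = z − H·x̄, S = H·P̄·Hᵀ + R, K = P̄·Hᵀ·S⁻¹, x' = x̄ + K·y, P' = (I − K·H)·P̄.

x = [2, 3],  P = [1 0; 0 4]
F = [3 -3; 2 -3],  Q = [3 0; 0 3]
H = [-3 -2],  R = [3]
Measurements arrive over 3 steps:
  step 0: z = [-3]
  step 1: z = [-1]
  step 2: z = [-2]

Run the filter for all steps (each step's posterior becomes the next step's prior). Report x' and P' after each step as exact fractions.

step 0: x̄ = F·x = [-3, -5]
step 0: P̄ = F·P·Fᵀ + Q = [48 42; 42 43]
step 0: y = z − H·x̄ = [-22]
step 0: S = H·P̄·Hᵀ + R = [1111]
step 0: K = P̄·Hᵀ·S⁻¹ = [-228/1111; -212/1111]
step 0: x' = x̄ + K·y = [153/101, -81/101]
step 0: P' = (I − K·H)·P̄ = [1344/1111 -1674/1111; -1674/1111 2829/1111]
step 1: x̄ = F·x = [702/101, 549/101]
step 1: P̄ = F·P·Fᵀ + Q = [71022/1111 58635/1111; 58635/1111 54258/1111]
step 1: y = z − H·x̄ = [3103/101]
step 1: S = H·P̄·Hᵀ + R = [1563183/1111]
step 1: K = P̄·Hᵀ·S⁻¹ = [-36704/173687; -94807/521061]
step 1: x' = x̄ + K·y = [79562/173687, -80432/521061]
step 1: P' = (I − K·H)·P̄ = [189870/173687 -229749/173687; -229749/173687 392027/173687]
step 2: x̄ = F·x = [319118/173687, 239556/173687]
step 2: P̄ = F·P·Fᵀ + Q = [9893616/173687 8113698/173687; 8113698/173687 7565772/173687]
step 2: y = z − H·x̄ = [1089092/173687]
step 2: S = H·P̄·Hᵀ + R = [217191069/173687]
step 2: K = P̄·Hᵀ·S⁻¹ = [-5100916/24132341; -13157546/72397023]
step 2: x' = x̄ + K·y = [12353818/24132341, 17349388/72397023]
step 2: P' = (I − K·H)·P̄ = [26380896/24132341 -31919970/24132341; -31919970/24132341 54458728/24132341]

step 0: x' = [153/101, -81/101], P' = [1344/1111 -1674/1111; -1674/1111 2829/1111]
step 1: x' = [79562/173687, -80432/521061], P' = [189870/173687 -229749/173687; -229749/173687 392027/173687]
step 2: x' = [12353818/24132341, 17349388/72397023], P' = [26380896/24132341 -31919970/24132341; -31919970/24132341 54458728/24132341]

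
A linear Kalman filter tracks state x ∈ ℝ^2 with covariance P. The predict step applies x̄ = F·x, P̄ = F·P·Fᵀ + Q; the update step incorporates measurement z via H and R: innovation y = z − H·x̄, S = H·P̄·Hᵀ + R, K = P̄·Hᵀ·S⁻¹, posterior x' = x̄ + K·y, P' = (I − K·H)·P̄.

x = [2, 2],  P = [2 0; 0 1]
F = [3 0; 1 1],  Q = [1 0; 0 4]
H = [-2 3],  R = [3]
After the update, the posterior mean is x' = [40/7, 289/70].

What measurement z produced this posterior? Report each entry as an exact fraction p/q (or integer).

z = [1]

x̄ = F·x = [6, 4]
P̄ = F·P·Fᵀ + Q = [19 6; 6 7]
S = H·P̄·Hᵀ + R = [70]
K = P̄·Hᵀ·S⁻¹ = [-2/7; 9/70]
x' − x̄ = [-2/7, 9/70] = K·y
y = (KᵀK)⁻¹·Kᵀ·(x' − x̄) = [1]
z = y + H·x̄ = [1] + [0] = [1]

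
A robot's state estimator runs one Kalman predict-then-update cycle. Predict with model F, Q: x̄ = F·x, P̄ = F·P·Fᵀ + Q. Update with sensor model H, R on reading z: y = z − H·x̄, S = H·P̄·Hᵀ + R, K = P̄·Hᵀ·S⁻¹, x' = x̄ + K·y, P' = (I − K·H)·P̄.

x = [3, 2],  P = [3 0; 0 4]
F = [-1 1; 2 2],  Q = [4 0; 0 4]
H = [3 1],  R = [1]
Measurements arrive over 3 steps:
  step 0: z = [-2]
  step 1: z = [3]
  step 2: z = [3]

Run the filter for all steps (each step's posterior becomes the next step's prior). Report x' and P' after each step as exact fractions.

step 0: x̄ = F·x = [-1, 10]
step 0: P̄ = F·P·Fᵀ + Q = [11 2; 2 32]
step 0: y = z − H·x̄ = [-9]
step 0: S = H·P̄·Hᵀ + R = [144]
step 0: K = P̄·Hᵀ·S⁻¹ = [35/144; 19/72]
step 0: x' = x̄ + K·y = [-51/16, 61/8]
step 0: P' = (I − K·H)·P̄ = [359/144 -521/72; -521/72 791/36]
step 1: x̄ = F·x = [173/16, 71/8]
step 1: P̄ = F·P·Fᵀ + Q = [687/16 935/24; 935/24 1583/36]
step 1: y = z − H·x̄ = [-613/16]
step 1: S = H·P̄·Hᵀ + R = [95783/144]
step 1: K = P̄·Hᵀ·S⁻¹ = [24159/95783; 23162/95783]
step 1: x' = x̄ + K·y = [110062/95783, -37320/95783]
step 1: P' = (I − K·H)·P̄ = [59507/95783 -154362/95783; -154362/95783 486248/95783]
step 2: x̄ = F·x = [-147382/95783, 145484/95783]
step 2: P̄ = F·P·Fᵀ + Q = [1237611/95783 853482/95783; 853482/95783 1331256/95783]
step 2: y = z − H·x̄ = [584011/95783]
step 2: S = H·P̄·Hᵀ + R = [17686430/95783]
step 2: K = P̄·Hᵀ·S⁻¹ = [913263/3537286; 1945851/8843215]
step 2: x' = x̄ + K·y = [125527/3537286, 25296187/8843215]
step 2: P' = (I − K·H)·P̄ = [2166747/3537286 -2793489/1768643; -2793489/1768643 43848186/8843215]

step 0: x' = [-51/16, 61/8], P' = [359/144 -521/72; -521/72 791/36]
step 1: x' = [110062/95783, -37320/95783], P' = [59507/95783 -154362/95783; -154362/95783 486248/95783]
step 2: x' = [125527/3537286, 25296187/8843215], P' = [2166747/3537286 -2793489/1768643; -2793489/1768643 43848186/8843215]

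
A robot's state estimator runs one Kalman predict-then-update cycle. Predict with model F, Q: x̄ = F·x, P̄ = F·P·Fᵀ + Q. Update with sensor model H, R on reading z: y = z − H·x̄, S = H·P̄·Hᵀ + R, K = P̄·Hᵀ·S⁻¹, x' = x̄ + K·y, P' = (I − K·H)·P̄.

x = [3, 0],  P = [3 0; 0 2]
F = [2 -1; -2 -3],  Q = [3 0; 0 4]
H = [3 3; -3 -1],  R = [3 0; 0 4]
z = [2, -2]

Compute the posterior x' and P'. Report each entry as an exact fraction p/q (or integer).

x' = [7712/7127, -3674/7127]
P' = [7114/7127 -8154/7127; -8154/7127 11518/7127]

x̄ = F·x = [6, -6]
P̄ = F·P·Fᵀ + Q = [17 -6; -6 34]
y = z − H·x̄ = [2, 10]
S = H·P̄·Hᵀ + R = [354 -183; -183 155]
K = P̄·Hᵀ·S⁻¹ = [-1040/7127 -3297/7127; 3364/7127 3236/7127]
x' = x̄ + K·y = [7712/7127, -3674/7127]
P' = (I − K·H)·P̄ = [7114/7127 -8154/7127; -8154/7127 11518/7127]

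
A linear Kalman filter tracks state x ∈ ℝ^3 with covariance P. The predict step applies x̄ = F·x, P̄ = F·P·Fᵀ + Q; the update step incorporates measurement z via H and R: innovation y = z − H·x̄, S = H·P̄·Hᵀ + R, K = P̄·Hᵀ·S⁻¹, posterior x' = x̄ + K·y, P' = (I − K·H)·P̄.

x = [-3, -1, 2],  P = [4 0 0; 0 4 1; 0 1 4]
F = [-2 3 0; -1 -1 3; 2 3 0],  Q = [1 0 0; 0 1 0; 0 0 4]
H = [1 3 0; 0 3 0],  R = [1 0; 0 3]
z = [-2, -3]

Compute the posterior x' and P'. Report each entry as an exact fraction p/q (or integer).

x̄ = F·x = [3, 10, -9]
P̄ = F·P·Fᵀ + Q = [53 5 20; 5 39 -11; 20 -11 56]
y = z − H·x̄ = [-35, -33]
S = H·P̄·Hᵀ + R = [435 366; 366 354]
K = P̄·Hᵀ·S⁻¹ = [3097/3339 -6121/6678; 61/3339 2081/6678; 178/477 -457/954]
x' = x̄ + K·y = [5237/6678, -6163/6678, -5965/954]
P' = (I − K·H)·P̄ = [24557/6678 -6121/6678 1727/954; -6121/6678 2081/6678 -457/954; 1727/954 -457/954 42971/954]

x' = [5237/6678, -6163/6678, -5965/954]
P' = [24557/6678 -6121/6678 1727/954; -6121/6678 2081/6678 -457/954; 1727/954 -457/954 42971/954]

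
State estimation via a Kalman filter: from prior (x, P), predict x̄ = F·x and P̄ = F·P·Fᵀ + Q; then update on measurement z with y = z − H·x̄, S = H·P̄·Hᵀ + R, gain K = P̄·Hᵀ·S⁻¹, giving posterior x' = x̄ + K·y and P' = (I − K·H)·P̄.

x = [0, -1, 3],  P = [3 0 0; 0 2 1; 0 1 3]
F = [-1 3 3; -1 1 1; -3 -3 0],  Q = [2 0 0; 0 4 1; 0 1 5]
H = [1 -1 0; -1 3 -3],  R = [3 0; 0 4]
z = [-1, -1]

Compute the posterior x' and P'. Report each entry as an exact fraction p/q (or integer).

x̄ = F·x = [6, 2, 3]
P̄ = F·P·Fᵀ + Q = [68 24 -18; 24 14 1; -18 1 50]
y = z − H·x̄ = [-5, 8]
S = H·P̄·Hᵀ + R = [37 43; 43 378]
K = P̄·Hᵀ·S⁻¹ = [14138/12137 254/12137; 3135/12137 125/12137; -1635/12137 -3956/12137]
x' = x̄ + K·y = [4164/12137, 9599/12137, 12938/12137]
P' = (I − K·H)·P̄ = [188512/12137 146098/12137 82922/12137; 146098/12137 136693/12137 87827/12137; 82922/12137 87827/12137 65461/12137]

x' = [4164/12137, 9599/12137, 12938/12137]
P' = [188512/12137 146098/12137 82922/12137; 146098/12137 136693/12137 87827/12137; 82922/12137 87827/12137 65461/12137]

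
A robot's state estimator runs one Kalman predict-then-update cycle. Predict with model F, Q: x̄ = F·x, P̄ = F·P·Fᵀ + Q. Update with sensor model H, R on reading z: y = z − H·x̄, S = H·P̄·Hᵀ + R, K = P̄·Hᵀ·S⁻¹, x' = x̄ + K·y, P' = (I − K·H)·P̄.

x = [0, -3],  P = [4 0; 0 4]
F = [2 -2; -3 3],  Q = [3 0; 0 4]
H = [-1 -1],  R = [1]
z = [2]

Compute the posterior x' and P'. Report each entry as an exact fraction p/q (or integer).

x' = [83/16, -29/4]
P' = [391/16 -101/4; -101/4 27]

x̄ = F·x = [6, -9]
P̄ = F·P·Fᵀ + Q = [35 -48; -48 76]
y = z − H·x̄ = [-1]
S = H·P̄·Hᵀ + R = [16]
K = P̄·Hᵀ·S⁻¹ = [13/16; -7/4]
x' = x̄ + K·y = [83/16, -29/4]
P' = (I − K·H)·P̄ = [391/16 -101/4; -101/4 27]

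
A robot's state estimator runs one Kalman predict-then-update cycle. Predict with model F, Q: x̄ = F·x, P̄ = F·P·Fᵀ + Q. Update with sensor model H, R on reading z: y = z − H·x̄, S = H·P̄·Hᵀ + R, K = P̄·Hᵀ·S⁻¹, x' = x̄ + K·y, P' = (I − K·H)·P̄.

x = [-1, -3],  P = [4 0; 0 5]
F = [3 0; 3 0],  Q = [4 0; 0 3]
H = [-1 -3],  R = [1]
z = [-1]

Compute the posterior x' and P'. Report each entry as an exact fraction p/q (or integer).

x̄ = F·x = [-3, -3]
P̄ = F·P·Fᵀ + Q = [40 36; 36 39]
y = z − H·x̄ = [-13]
S = H·P̄·Hᵀ + R = [608]
K = P̄·Hᵀ·S⁻¹ = [-37/152; -153/608]
x' = x̄ + K·y = [25/152, 165/608]
P' = (I − K·H)·P̄ = [151/38 -189/152; -189/152 303/608]

x' = [25/152, 165/608]
P' = [151/38 -189/152; -189/152 303/608]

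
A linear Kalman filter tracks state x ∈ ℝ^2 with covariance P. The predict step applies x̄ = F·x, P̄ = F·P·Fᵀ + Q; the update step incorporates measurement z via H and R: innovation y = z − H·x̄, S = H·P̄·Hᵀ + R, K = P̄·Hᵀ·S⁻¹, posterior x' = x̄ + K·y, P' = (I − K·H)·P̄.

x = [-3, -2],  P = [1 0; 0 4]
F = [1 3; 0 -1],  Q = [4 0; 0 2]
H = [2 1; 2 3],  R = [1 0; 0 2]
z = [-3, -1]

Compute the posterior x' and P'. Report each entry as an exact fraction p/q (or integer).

x̄ = F·x = [-9, 2]
P̄ = F·P·Fᵀ + Q = [41 -12; -12 6]
y = z − H·x̄ = [13, 11]
S = H·P̄·Hᵀ + R = [123 86; 86 76]
K = P̄·Hᵀ·S⁻¹ = [341/488 -181/976; -213/488 405/976]
x' = x̄ + K·y = [-1909/976, 869/976]
P' = (I − K·H)·P̄ = [301/488 -261/488; -261/488 309/488]

x' = [-1909/976, 869/976]
P' = [301/488 -261/488; -261/488 309/488]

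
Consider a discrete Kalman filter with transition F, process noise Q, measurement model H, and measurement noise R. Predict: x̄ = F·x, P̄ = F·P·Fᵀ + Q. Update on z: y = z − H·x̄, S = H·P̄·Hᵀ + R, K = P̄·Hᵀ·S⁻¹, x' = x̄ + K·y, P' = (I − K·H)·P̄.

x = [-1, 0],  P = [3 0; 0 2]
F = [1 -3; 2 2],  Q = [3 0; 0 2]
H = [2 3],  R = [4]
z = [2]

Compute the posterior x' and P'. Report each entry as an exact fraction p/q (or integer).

x̄ = F·x = [-1, -2]
P̄ = F·P·Fᵀ + Q = [24 -6; -6 22]
y = z − H·x̄ = [10]
S = H·P̄·Hᵀ + R = [226]
K = P̄·Hᵀ·S⁻¹ = [15/113; 27/113]
x' = x̄ + K·y = [37/113, 44/113]
P' = (I − K·H)·P̄ = [2262/113 -1488/113; -1488/113 1028/113]

x' = [37/113, 44/113]
P' = [2262/113 -1488/113; -1488/113 1028/113]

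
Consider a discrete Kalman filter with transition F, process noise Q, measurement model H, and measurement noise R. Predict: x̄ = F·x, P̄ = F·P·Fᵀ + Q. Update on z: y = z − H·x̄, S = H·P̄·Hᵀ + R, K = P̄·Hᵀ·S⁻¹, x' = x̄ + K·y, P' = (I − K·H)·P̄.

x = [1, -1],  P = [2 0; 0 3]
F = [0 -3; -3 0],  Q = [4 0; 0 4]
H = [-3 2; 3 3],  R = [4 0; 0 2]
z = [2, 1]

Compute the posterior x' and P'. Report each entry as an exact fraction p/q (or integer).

x̄ = F·x = [3, -3]
P̄ = F·P·Fᵀ + Q = [31 0; 0 22]
y = z − H·x̄ = [17, 1]
S = H·P̄·Hᵀ + R = [371 -147; -147 479]
K = P̄·Hᵀ·S⁻¹ = [-7719/39025 744/5575; 15389/78050 2211/11150]
x' = x̄ + K·y = [-1788/7805, 4294/7805]
P' = (I − K·H)·P̄ = [7564/39025 -4092/39025; -4092/39025 9251/39025]

x' = [-1788/7805, 4294/7805]
P' = [7564/39025 -4092/39025; -4092/39025 9251/39025]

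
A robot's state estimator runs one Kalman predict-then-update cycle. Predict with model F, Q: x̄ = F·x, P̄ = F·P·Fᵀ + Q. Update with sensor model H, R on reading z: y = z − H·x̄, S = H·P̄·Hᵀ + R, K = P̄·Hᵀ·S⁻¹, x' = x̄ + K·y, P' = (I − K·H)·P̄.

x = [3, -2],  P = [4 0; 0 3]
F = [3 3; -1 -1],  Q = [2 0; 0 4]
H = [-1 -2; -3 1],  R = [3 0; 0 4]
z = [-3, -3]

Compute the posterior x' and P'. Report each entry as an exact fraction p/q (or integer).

x̄ = F·x = [3, -1]
P̄ = F·P·Fᵀ + Q = [65 -21; -21 11]
y = z − H·x̄ = [-2, 7]
S = H·P̄·Hᵀ + R = [28 68; 68 726]
K = P̄·Hᵀ·S⁻¹ = [-1005/7852 -1121/3926; -2879/7852 535/3926]
x' = x̄ + K·y = [2468/1963, 1349/1963]
P' = (I − K·H)·P̄ = [2993/7852 11/7852; 11/7852 4313/7852]

x' = [2468/1963, 1349/1963]
P' = [2993/7852 11/7852; 11/7852 4313/7852]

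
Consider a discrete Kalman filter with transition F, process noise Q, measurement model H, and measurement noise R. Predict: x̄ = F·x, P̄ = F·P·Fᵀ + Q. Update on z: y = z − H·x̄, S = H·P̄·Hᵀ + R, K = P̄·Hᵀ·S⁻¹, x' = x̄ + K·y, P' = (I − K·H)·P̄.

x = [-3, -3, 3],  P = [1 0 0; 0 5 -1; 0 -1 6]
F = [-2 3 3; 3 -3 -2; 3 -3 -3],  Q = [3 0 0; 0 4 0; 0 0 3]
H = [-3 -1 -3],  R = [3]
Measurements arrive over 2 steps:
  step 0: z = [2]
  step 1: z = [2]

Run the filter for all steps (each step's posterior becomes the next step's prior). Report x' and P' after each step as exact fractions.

step 0: x' = [27/154, 103/154, -177/154], P' = [8791/154 -5637/154 -6981/154; -5637/154 4539/154 4203/154; -6981/154 4203/154 5673/154]
step 1: x' = [12927/32413, -47144/32413, -94002/162065], P' = [1423132/32413 -1091532/32413 -5402622/162065; -1091532/32413 990858/32413 3916368/162065; -5402622/162065 3916368/162065 21103131/810325]

step 0: x̄ = F·x = [6, -6, -9]
step 0: P̄ = F·P·Fᵀ + Q = [88 -72 -87; -72 70 75; -87 75 93]
step 0: y = z − H·x̄ = [-13]
step 0: S = H·P̄·Hᵀ + R = [154]
step 0: K = P̄·Hᵀ·S⁻¹ = [69/154; -79/154; -93/154]
step 0: x' = x̄ + K·y = [27/154, 103/154, -177/154]
step 0: P' = (I − K·H)·P̄ = [8791/154 -5637/154 -6981/154; -5637/154 4539/154 4203/154; -6981/154 4203/154 5673/154]
step 1: x̄ = F·x = [-138/77, 9/11, 303/154]
step 1: P̄ = F·P·Fᵀ + Q = [177302/77 -26142/11 -204789/77; -26142/11 27068/11 30231/11; -204789/77 30231/11 474267/154]
step 1: y = z − H·x̄ = [515/154]
step 1: S = H·P̄·Hᵀ + R = [810325/154]
step 1: K = P̄·Hᵀ·S⁻¹ = [106182/162065; -110138/162065; -617301/810325]
step 1: x' = x̄ + K·y = [12927/32413, -47144/32413, -94002/162065]
step 1: P' = (I − K·H)·P̄ = [1423132/32413 -1091532/32413 -5402622/162065; -1091532/32413 990858/32413 3916368/162065; -5402622/162065 3916368/162065 21103131/810325]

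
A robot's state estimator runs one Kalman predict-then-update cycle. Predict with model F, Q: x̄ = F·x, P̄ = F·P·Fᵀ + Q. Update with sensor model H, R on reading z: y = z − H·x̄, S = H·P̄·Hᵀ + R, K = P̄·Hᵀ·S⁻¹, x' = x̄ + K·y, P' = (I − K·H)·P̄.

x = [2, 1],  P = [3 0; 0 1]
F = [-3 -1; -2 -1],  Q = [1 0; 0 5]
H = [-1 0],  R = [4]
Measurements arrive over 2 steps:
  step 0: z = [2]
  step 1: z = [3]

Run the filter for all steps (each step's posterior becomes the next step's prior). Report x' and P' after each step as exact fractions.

step 0: x̄ = F·x = [-7, -5]
step 0: P̄ = F·P·Fᵀ + Q = [29 19; 19 18]
step 0: y = z − H·x̄ = [-5]
step 0: S = H·P̄·Hᵀ + R = [33]
step 0: K = P̄·Hᵀ·S⁻¹ = [-29/33; -19/33]
step 0: x' = x̄ + K·y = [-86/33, -70/33]
step 0: P' = (I − K·H)·P̄ = [116/33 76/33; 76/33 233/33]
step 1: x̄ = F·x = [328/33, 22/3]
step 1: P̄ = F·P·Fᵀ + Q = [1766/33 119/3; 119/3 106/3]
step 1: y = z − H·x̄ = [427/33]
step 1: S = H·P̄·Hᵀ + R = [1898/33]
step 1: K = P̄·Hᵀ·S⁻¹ = [-883/949; -1309/1898]
step 1: x' = x̄ + K·y = [-1993/949, -3019/1898]
step 1: P' = (I − K·H)·P̄ = [3532/949 2618/949; 2618/949 15139/1898]

step 0: x' = [-86/33, -70/33], P' = [116/33 76/33; 76/33 233/33]
step 1: x' = [-1993/949, -3019/1898], P' = [3532/949 2618/949; 2618/949 15139/1898]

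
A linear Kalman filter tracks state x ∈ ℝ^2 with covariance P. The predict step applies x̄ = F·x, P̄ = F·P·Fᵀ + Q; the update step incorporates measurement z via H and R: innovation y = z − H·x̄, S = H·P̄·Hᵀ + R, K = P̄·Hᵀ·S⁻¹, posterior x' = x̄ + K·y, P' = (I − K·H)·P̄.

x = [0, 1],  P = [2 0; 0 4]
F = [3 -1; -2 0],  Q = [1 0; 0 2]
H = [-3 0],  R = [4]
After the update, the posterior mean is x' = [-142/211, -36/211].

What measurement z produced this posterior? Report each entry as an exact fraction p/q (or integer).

z = [2]

x̄ = F·x = [-1, 0]
P̄ = F·P·Fᵀ + Q = [23 -12; -12 10]
S = H·P̄·Hᵀ + R = [211]
K = P̄·Hᵀ·S⁻¹ = [-69/211; 36/211]
x' − x̄ = [69/211, -36/211] = K·y
y = (KᵀK)⁻¹·Kᵀ·(x' − x̄) = [-1]
z = y + H·x̄ = [-1] + [3] = [2]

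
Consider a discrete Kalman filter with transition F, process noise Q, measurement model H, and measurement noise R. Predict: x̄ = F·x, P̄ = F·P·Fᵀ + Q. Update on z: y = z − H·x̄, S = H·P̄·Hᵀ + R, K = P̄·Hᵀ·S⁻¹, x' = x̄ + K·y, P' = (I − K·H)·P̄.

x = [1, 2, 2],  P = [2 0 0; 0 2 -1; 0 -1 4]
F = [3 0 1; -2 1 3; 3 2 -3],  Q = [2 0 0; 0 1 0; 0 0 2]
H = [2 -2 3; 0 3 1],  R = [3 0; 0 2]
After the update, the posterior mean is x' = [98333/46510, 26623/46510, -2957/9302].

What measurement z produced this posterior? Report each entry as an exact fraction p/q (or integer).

x̄ = F·x = [5, 6, 1]
P̄ = F·P·Fᵀ + Q = [24 -1 4; -1 41 -47; 4 -47 76]
S = H·P̄·Hᵀ + R = [1567 -345; -345 165]
K = P̄·Hᵀ·S⁻¹ = [705/9302 22957/139530; -727/9302 41467/139530; 2135/9302 2399/27906]
x' − x̄ = [-134217/46510, -252437/46510, -12259/9302] = K·y
y = (KᵀK)⁻¹·Kᵀ·(x' − x̄) = [1, -18]
z = y + H·x̄ = [1, -18] + [1, 19] = [2, 1]

z = [2, 1]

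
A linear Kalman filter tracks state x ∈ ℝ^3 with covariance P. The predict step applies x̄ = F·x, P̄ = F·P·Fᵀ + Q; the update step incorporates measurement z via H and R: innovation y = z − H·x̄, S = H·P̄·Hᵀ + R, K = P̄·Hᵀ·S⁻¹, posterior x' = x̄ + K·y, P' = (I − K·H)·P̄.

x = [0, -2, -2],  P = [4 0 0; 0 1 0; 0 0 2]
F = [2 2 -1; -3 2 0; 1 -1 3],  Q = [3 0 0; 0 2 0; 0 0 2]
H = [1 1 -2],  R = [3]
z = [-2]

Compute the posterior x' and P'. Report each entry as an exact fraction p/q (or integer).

x̄ = F·x = [-2, -4, -4]
P̄ = F·P·Fᵀ + Q = [25 -20 0; -20 42 -14; 0 -14 25]
y = z − H·x̄ = [-4]
S = H·P̄·Hᵀ + R = [186]
K = P̄·Hᵀ·S⁻¹ = [5/186; 25/93; -32/93]
x' = x̄ + K·y = [-196/93, -472/93, -244/93]
P' = (I − K·H)·P̄ = [4625/186 -1985/93 160/93; -1985/93 2656/93 298/93; 160/93 298/93 277/93]

x' = [-196/93, -472/93, -244/93]
P' = [4625/186 -1985/93 160/93; -1985/93 2656/93 298/93; 160/93 298/93 277/93]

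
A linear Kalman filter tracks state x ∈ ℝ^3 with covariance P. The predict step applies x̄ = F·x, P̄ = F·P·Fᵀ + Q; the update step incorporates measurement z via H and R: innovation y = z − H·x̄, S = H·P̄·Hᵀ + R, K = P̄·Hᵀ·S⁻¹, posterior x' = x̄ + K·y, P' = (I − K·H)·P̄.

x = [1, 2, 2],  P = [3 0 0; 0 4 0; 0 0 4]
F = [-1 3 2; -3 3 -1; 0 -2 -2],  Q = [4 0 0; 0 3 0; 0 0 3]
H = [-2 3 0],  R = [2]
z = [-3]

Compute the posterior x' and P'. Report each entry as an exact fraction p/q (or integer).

x' = [933/106, 257/53, -376/53]
P' = [24967/424 2080/53 -2092/53; 2080/53 1398/53 -1392/53; -2092/53 -1392/53 1727/53]

x̄ = F·x = [9, 1, -8]
P̄ = F·P·Fᵀ + Q = [59 37 -40; 37 70 -16; -40 -16 35]
y = z − H·x̄ = [12]
S = H·P̄·Hᵀ + R = [424]
K = P̄·Hᵀ·S⁻¹ = [-7/424; 17/53; 4/53]
x' = x̄ + K·y = [933/106, 257/53, -376/53]
P' = (I − K·H)·P̄ = [24967/424 2080/53 -2092/53; 2080/53 1398/53 -1392/53; -2092/53 -1392/53 1727/53]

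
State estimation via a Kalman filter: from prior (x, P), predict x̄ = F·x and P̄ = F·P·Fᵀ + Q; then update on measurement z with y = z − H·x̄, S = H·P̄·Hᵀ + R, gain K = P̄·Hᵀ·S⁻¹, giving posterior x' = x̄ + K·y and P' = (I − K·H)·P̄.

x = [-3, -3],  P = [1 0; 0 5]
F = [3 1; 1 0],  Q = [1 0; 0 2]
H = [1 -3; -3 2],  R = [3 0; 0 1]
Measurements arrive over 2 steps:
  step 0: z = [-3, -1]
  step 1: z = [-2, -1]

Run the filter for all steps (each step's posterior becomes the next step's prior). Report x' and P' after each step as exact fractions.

step 0: x' = [175/236, 191/236], P' = [89/236 85/236; 85/236 113/236]
step 1: x' = [215081/211814, 205443/211814], P' = [76821/211814 72897/211814; 72897/211814 97471/211814]

step 0: x̄ = F·x = [-12, -3]
step 0: P̄ = F·P·Fᵀ + Q = [15 3; 3 3]
step 0: y = z − H·x̄ = [0, -31]
step 0: S = H·P̄·Hᵀ + R = [27 -30; -30 112]
step 0: K = P̄·Hᵀ·S⁻¹ = [-83/354 -97/236; -127/354 -29/236]
step 0: x' = x̄ + K·y = [175/236, 191/236]
step 0: P' = (I − K·H)·P̄ = [89/236 85/236; 85/236 113/236]
step 1: x̄ = F·x = [179/59, 175/236]
step 1: P̄ = F·P·Fᵀ + Q = [415/59 88/59; 88/59 561/236]
step 1: y = z − H·x̄ = [-663/236, 781/118]
step 1: S = H·P̄·Hᵀ + R = [5305/236 -2237/118; -2237/118 3299/59]
step 1: K = P̄·Hᵀ·S⁻¹ = [-23645/105907 -84669/211814; -36586/105907 -23749/211814]
step 1: x' = x̄ + K·y = [215081/211814, 205443/211814]
step 1: P' = (I − K·H)·P̄ = [76821/211814 72897/211814; 72897/211814 97471/211814]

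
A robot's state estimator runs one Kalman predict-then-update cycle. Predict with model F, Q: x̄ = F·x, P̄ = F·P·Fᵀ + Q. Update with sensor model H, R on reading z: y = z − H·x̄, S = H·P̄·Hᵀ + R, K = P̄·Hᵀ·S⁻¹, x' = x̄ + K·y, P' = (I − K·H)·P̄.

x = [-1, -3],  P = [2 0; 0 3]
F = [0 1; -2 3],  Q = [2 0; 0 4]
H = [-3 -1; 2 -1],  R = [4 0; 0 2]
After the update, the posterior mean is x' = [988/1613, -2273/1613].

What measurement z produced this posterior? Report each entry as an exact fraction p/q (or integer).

z = [-1, 3]

x̄ = F·x = [-3, -7]
P̄ = F·P·Fᵀ + Q = [5 9; 9 39]
S = H·P̄·Hᵀ + R = [142 18; 18 25]
K = P̄·Hᵀ·S⁻¹ = [-309/1613 287/1613; -636/1613 -897/1613]
x' − x̄ = [5827/1613, 9018/1613] = K·y
y = (KᵀK)⁻¹·Kᵀ·(x' − x̄) = [-17, 2]
z = y + H·x̄ = [-17, 2] + [16, 1] = [-1, 3]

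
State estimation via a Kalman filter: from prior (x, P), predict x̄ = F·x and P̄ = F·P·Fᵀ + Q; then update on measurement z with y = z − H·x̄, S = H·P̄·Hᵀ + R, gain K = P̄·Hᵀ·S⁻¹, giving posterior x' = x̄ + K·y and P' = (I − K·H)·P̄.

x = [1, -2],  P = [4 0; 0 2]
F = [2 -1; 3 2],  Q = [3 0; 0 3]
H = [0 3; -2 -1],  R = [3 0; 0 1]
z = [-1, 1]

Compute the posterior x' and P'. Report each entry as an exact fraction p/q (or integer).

x' = [-1392/7397, -3303/7397]
P' = [2369/7397 -1154/7397; -1154/7397 2395/7397]

x̄ = F·x = [4, -1]
P̄ = F·P·Fᵀ + Q = [21 20; 20 47]
y = z − H·x̄ = [2, 8]
S = H·P̄·Hᵀ + R = [426 -261; -261 212]
K = P̄·Hᵀ·S⁻¹ = [-1154/7397 -3584/7397; 2395/7397 -87/7397]
x' = x̄ + K·y = [-1392/7397, -3303/7397]
P' = (I − K·H)·P̄ = [2369/7397 -1154/7397; -1154/7397 2395/7397]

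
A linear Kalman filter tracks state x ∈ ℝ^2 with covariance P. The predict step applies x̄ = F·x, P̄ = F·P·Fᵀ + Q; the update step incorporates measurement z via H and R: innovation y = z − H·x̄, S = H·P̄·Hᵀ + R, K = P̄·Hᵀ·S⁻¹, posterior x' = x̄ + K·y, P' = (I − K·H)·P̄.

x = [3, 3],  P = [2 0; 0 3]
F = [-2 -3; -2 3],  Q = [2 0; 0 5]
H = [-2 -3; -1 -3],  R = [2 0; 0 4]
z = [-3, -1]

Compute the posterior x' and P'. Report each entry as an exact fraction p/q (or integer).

x̄ = F·x = [-15, 3]
P̄ = F·P·Fᵀ + Q = [37 -19; -19 40]
y = z − H·x̄ = [-24, -7]
S = H·P̄·Hᵀ + R = [282 263; 263 287]
K = P̄·Hᵀ·S⁻¹ = [-10139/11765 10111/11765; 233/905 -532/905]
x' = x̄ + K·y = [-3916/11765, 847/905]
P' = (I − K·H)·P̄ = [60722/11765 -2594/905; -2594/905 1574/905]

x' = [-3916/11765, 847/905]
P' = [60722/11765 -2594/905; -2594/905 1574/905]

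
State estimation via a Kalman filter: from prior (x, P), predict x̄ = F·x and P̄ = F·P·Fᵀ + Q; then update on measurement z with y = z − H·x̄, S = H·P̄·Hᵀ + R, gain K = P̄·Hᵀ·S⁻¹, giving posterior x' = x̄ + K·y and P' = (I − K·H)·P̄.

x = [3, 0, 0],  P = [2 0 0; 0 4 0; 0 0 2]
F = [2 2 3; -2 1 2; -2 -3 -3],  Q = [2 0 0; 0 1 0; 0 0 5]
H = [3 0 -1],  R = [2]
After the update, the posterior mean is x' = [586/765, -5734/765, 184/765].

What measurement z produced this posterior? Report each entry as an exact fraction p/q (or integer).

x̄ = F·x = [6, -6, -6]
P̄ = F·P·Fᵀ + Q = [44 12 -50; 12 21 -16; -50 -16 67]
S = H·P̄·Hᵀ + R = [765]
K = P̄·Hᵀ·S⁻¹ = [182/765; 52/765; -217/765]
x' − x̄ = [-4004/765, -1144/765, 4774/765] = K·y
y = (KᵀK)⁻¹·Kᵀ·(x' − x̄) = [-22]
z = y + H·x̄ = [-22] + [24] = [2]

z = [2]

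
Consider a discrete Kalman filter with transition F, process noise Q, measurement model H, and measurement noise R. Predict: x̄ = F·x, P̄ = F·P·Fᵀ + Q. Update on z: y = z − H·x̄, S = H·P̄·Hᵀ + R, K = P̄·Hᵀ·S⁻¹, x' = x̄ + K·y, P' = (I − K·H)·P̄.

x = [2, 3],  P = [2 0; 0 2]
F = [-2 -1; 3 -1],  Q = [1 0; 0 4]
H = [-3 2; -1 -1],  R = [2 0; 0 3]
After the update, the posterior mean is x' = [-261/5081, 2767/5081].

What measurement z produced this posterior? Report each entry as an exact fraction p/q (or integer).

z = [1, -2]

x̄ = F·x = [-7, 3]
P̄ = F·P·Fᵀ + Q = [11 -10; -10 24]
S = H·P̄·Hᵀ + R = [317 -25; -25 18]
K = P̄·Hᵀ·S⁻¹ = [-979/5081 -1642/5081; 1054/5081 -2488/5081]
x' − x̄ = [35306/5081, -12476/5081] = K·y
y = (KᵀK)⁻¹·Kᵀ·(x' − x̄) = [-26, -6]
z = y + H·x̄ = [-26, -6] + [27, 4] = [1, -2]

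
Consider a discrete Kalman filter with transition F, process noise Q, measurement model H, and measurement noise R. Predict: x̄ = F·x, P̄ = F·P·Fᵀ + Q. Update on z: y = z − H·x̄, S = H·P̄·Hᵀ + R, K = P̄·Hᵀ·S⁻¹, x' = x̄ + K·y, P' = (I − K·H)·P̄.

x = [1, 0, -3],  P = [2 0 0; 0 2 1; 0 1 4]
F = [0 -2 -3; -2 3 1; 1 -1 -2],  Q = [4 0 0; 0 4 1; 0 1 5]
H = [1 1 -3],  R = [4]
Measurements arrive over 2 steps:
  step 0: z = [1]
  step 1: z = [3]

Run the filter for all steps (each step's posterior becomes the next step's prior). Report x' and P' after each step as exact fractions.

step 0: x̄ = F·x = [9, -5, 7]
step 0: P̄ = F·P·Fᵀ + Q = [60 -35 35; -35 40 -24; 35 -24 29]
step 0: y = z − H·x̄ = [18]
step 0: S = H·P̄·Hᵀ + R = [229]
step 0: K = P̄·Hᵀ·S⁻¹ = [-80/229; 77/229; -76/229]
step 0: x' = x̄ + K·y = [621/229, 241/229, 235/229]
step 0: P' = (I − K·H)·P̄ = [7340/229 -1855/229 1935/229; -1855/229 3231/229 356/229; 1935/229 356/229 865/229]
step 1: x̄ = F·x = [-1187/229, -284/229, -90/229]
step 1: P̄ = F·P·Fᵀ + Q = [25897/229 -21707/229 12049/229; -21707/229 76876/229 -27966/229; 12049/229 -27966/229 12570/229]
step 1: y = z − H·x̄ = [1888/229]
step 1: S = H·P̄·Hᵀ + R = [268907/229]
step 1: K = P̄·Hᵀ·S⁻¹ = [-31957/268907; 139067/268907; -53627/268907]
step 1: x' = x̄ + K·y = [-1657325/268907, 813052/268907, -547814/268907]
step 1: P' = (I − K·H)·P̄ = [25950370/268907 -6082970/268907 6665076/268907; -6082970/268907 5820367/268907 -272957/268907; 6665076/268907 -272957/268907 2202209/268907]

step 0: x' = [621/229, 241/229, 235/229], P' = [7340/229 -1855/229 1935/229; -1855/229 3231/229 356/229; 1935/229 356/229 865/229]
step 1: x' = [-1657325/268907, 813052/268907, -547814/268907], P' = [25950370/268907 -6082970/268907 6665076/268907; -6082970/268907 5820367/268907 -272957/268907; 6665076/268907 -272957/268907 2202209/268907]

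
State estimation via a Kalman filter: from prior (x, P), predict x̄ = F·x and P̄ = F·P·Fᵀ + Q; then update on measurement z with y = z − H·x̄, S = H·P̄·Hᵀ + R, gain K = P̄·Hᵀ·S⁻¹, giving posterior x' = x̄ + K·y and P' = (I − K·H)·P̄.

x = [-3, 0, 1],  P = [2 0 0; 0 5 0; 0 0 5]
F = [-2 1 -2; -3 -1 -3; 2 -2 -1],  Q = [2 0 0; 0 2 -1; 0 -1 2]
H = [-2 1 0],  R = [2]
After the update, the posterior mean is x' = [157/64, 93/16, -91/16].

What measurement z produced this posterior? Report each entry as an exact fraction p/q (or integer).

z = [1]

x̄ = F·x = [4, 6, -7]
P̄ = F·P·Fᵀ + Q = [35 37 -8; 37 70 12; -8 12 35]
S = H·P̄·Hᵀ + R = [64]
K = P̄·Hᵀ·S⁻¹ = [-33/64; -1/16; 7/16]
x' − x̄ = [-99/64, -3/16, 21/16] = K·y
y = (KᵀK)⁻¹·Kᵀ·(x' − x̄) = [3]
z = y + H·x̄ = [3] + [-2] = [1]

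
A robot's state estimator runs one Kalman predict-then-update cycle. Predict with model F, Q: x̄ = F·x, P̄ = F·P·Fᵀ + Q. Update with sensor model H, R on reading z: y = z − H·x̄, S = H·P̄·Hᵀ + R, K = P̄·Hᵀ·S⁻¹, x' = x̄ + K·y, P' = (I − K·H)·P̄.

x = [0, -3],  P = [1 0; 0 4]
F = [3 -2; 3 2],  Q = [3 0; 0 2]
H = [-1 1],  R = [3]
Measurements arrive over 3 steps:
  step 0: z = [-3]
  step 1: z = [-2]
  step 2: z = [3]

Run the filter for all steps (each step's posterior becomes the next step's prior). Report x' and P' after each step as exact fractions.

step 0: x' = [13/8, -7/4], P' = [791/72 343/36; 343/36 197/18]
step 1: x' = [1859/206, 11441/1648], P' = [23263/824 2948/103; 2948/103 52673/1648]
step 2: x' = [1957099/213988, 1314839/106994], P' = [11831009/427976 12040541/427976; 12040541/427976 13526585/427976]

step 0: x̄ = F·x = [6, -6]
step 0: P̄ = F·P·Fᵀ + Q = [28 -7; -7 27]
step 0: y = z − H·x̄ = [9]
step 0: S = H·P̄·Hᵀ + R = [72]
step 0: K = P̄·Hᵀ·S⁻¹ = [-35/72; 17/36]
step 0: x' = x̄ + K·y = [13/8, -7/4]
step 0: P' = (I − K·H)·P̄ = [791/72 343/36; 343/36 197/18]
step 1: x̄ = F·x = [67/8, 11/8]
step 1: P̄ = F·P·Fᵀ + Q = [2255/72 3967/72; 3967/72 18647/72]
step 1: y = z − H·x̄ = [5]
step 1: S = H·P̄·Hᵀ + R = [1648/9]
step 1: K = P̄·Hᵀ·S⁻¹ = [107/824; 1835/1648]
step 1: x' = x̄ + K·y = [1859/206, 11441/1648]
step 1: P' = (I − K·H)·P̄ = [23263/824 2948/103; 2948/103 52673/1648]
step 2: x̄ = F·x = [10867/824, 33749/824]
step 2: P̄ = F·P·Fᵀ + Q = [34177/824 104021/824; 104021/824 599369/824]
step 2: y = z − H·x̄ = [-10205/412]
step 2: S = H·P̄·Hᵀ + R = [53497/103]
step 2: K = P̄·Hᵀ·S⁻¹ = [17461/106994; 123837/106994]
step 2: x' = x̄ + K·y = [1957099/213988, 1314839/106994]
step 2: P' = (I − K·H)·P̄ = [11831009/427976 12040541/427976; 12040541/427976 13526585/427976]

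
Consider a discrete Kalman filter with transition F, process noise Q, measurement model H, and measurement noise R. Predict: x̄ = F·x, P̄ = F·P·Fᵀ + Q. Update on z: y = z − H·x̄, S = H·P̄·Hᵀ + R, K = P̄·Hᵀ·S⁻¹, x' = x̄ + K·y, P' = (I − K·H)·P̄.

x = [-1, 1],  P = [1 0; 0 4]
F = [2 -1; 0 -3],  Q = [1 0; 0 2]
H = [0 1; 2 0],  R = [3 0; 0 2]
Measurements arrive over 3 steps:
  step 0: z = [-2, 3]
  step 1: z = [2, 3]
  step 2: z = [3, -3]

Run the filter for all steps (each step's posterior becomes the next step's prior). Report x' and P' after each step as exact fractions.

step 0: x' = [564/491, -715/491], P' = [225/491 36/491; 36/491 1302/491]
step 1: x' = [182000/105867, 7465/3921], P' = [45847/105867 410/3921; 410/3921 3300/1307]
step 2: x' = [-251804/324929, 1571349/1624645], P' = [1818535/4224077 441288/4224077; 441288/4224077 53187402/21120385]

step 0: x̄ = F·x = [-3, -3]
step 0: P̄ = F·P·Fᵀ + Q = [9 12; 12 38]
step 0: y = z − H·x̄ = [1, 9]
step 0: S = H·P̄·Hᵀ + R = [41 24; 24 38]
step 0: K = P̄·Hᵀ·S⁻¹ = [12/491 225/491; 434/491 36/491]
step 0: x' = x̄ + K·y = [564/491, -715/491]
step 0: P' = (I − K·H)·P̄ = [225/491 36/491; 36/491 1302/491]
step 1: x̄ = F·x = [1843/491, 2145/491]
step 1: P̄ = F·P·Fᵀ + Q = [2549/491 3690/491; 3690/491 12700/491]
step 1: y = z − H·x̄ = [-1163/491, -2213/491]
step 1: S = H·P̄·Hᵀ + R = [14173/491 7380/491; 7380/491 11178/491]
step 1: K = P̄·Hᵀ·S⁻¹ = [410/11763 45847/105867; 1100/1307 410/3921]
step 1: x' = x̄ + K·y = [182000/105867, 7465/3921]
step 1: P' = (I − K·H)·P̄ = [45847/105867 410/3921; 410/3921 3300/1307]
step 2: x̄ = F·x = [162445/105867, -7465/1307]
step 2: P̄ = F·P·Fᵀ + Q = [512275/105867 9080/1307; 9080/1307 32314/1307]
step 2: y = z − H·x̄ = [11386/1307, -642491/105867]
step 2: S = H·P̄·Hᵀ + R = [36235/1307 18160/1307; 18160/1307 2260834/105867]
step 2: K = P̄·Hᵀ·S⁻¹ = [147096/4224077 1818535/4224077; 17729134/21120385 441288/4224077]
step 2: x' = x̄ + K·y = [-251804/324929, 1571349/1624645]
step 2: P' = (I − K·H)·P̄ = [1818535/4224077 441288/4224077; 441288/4224077 53187402/21120385]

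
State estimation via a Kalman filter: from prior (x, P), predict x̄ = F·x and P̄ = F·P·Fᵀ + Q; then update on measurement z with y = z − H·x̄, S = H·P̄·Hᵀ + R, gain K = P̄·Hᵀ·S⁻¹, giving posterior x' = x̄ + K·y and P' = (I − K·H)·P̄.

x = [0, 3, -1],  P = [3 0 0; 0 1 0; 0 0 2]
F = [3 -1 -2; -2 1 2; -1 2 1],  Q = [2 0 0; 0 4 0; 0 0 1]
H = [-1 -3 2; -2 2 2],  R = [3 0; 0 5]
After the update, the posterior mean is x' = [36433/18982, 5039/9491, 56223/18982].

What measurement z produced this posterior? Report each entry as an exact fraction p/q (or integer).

z = [2, 3]

x̄ = F·x = [-1, 1, 5]
P̄ = F·P·Fᵀ + Q = [38 -27 -15; -27 25 12; -15 12 10]
S = H·P̄·Hᵀ + R = [60 -76; -76 729]
K = P̄·Hᵀ·S⁻¹ = [-2683/37964 -2153/9491; -1942/9491 1464/9491; 4895/37964 1091/9491]
x' − x̄ = [55415/18982, -4452/9491, -38687/18982] = K·y
y = (KᵀK)⁻¹·Kᵀ·(x' − x̄) = [-6, -11]
z = y + H·x̄ = [-6, -11] + [8, 14] = [2, 3]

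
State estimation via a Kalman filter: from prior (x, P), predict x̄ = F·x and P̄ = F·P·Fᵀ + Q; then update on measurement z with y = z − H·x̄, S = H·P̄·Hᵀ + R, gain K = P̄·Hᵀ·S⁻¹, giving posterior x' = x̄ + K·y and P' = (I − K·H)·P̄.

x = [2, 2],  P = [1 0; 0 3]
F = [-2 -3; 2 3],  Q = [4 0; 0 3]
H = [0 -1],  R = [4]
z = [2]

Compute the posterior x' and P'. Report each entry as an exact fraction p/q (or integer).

x̄ = F·x = [-10, 10]
P̄ = F·P·Fᵀ + Q = [35 -31; -31 34]
y = z − H·x̄ = [12]
S = H·P̄·Hᵀ + R = [38]
K = P̄·Hᵀ·S⁻¹ = [31/38; -17/19]
x' = x̄ + K·y = [-4/19, -14/19]
P' = (I − K·H)·P̄ = [369/38 -62/19; -62/19 68/19]

x' = [-4/19, -14/19]
P' = [369/38 -62/19; -62/19 68/19]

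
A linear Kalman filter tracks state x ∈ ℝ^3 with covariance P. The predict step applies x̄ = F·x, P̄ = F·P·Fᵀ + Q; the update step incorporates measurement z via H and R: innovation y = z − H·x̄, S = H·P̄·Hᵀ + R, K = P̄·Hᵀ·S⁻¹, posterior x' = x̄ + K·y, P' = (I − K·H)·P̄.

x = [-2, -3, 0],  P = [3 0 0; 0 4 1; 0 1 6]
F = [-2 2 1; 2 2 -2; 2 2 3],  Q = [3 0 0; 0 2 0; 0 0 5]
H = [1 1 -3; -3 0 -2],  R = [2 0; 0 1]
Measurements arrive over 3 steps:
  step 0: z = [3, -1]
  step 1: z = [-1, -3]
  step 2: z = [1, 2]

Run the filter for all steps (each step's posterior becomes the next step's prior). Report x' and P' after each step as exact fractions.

step 0: x̄ = F·x = [-2, -10, -10]
step 0: P̄ = F·P·Fᵀ + Q = [41 -10 30; -10 46 -6; 30 -6 99]
step 0: y = z − H·x̄ = [-15, -27]
step 0: S = H·P̄·Hᵀ + R = [816 723; 723 1126]
step 0: K = P̄·Hᵀ·S⁻¹ = [2125/12777 -1147/4259; 10146/132029 -1590/132029; -33058/132029 -12543/132029]
step 0: x' = x̄ + K·y = [11826/4259, -1429550/132029, -485759/132029]
step 0: P' = (I − K·H)·P̄ = [19529/12777 -32666/4259 -9191/4259; -32666/4259 5592230/132029 1519764/132029; -9191/4259 1519764/132029 433653/132029]
step 1: x̄ = F·x = [-4078071/132029, -1154370/132029, -3583165/132029]
step 1: P̄ = F·P·Fᵀ + Q = [117977300/396087 47836084/396087 108481429/396087; 47836084/396087 21584630/396087 44828156/396087; 108481429/396087 44828156/396087 103368266/396087]
step 1: y = z − H·x̄ = [-5649083/132029, -19796630/132029]
step 1: S = H·P̄·Hᵀ + R = [82161052/132029 264161045/132029; 264161045/132029 2777441999/396087]
step 1: K = P̄·Hᵀ·S⁻¹ = [22870968359/142804864237 -35878842889/142804864237; 10270929562/142804864237 -14918969462/142804864237; -34702694106/142804864237 -17460926207/142804864237]
step 1: x' = x̄ + K·y = [-9756921226/142804864237, 548927384956/142804864237, 227317510107/142804864237]
step 1: P' = (I − K·H)·P̄ = [39391125545/142804864237 -117090989446/142804864237 -41147266873/142804864237; -117090989446/142804864237 686920755270/142804864237 183095968900/142804864237; -41147266873/142804864237 183095968900/142804864237 70451363413/142804864237]
step 2: x̄ = F·x = [1344686122471/142804864237, 623705907246/142804864237, 1760293457781/142804864237]
step 2: P̄ = F·P·Fᵀ + Q = [5237814338044/142804864237 1836140253036/142804864237 4430829427831/142804864237; 1836140253036/142804864237 1400345173602/142804864237 1829708831268/142804864237; 4430829427831/142804864237 1829708831268/142804864237 5019990623918/142804864237]
step 2: y = z − H·x̄ = [493613315409/20400694891, 1120036430207/20400694891]
step 2: S = H·P̄·Hᵀ + R = [2601819400980/20400694891 5179209757507/20400694891; 5179209757507/20400694891 17219007076611/20400694891]
step 2: K = P̄·Hᵀ·S⁻¹ = [141470193245195/881172580705241 -222211523524117/881172580705241; 5534517187926/80106598245931 -7757667550794/80106598245931; -214794894746546/881172580705241 -105968095365955/881172580705241]
step 2: x' = x̄ + K·y = [-3356428428837507/6168208064936687, 405096313409838/560746187721517, -1072213607107892/6168208064936687]
step 2: P' = (I − K·H)·P̄ = [1680565961720851/6168208064936687 -448119007911702/560746187721517 -1743108610246867/6168208064936687; -448119007911702/560746187721517 2623593293428662/560746187721517 699330348295332/560746187721517; -1743108610246867/6168208064936687 699330348295332/560746187721517 2985551249151143/6168208064936687]

step 0: x' = [11826/4259, -1429550/132029, -485759/132029], P' = [19529/12777 -32666/4259 -9191/4259; -32666/4259 5592230/132029 1519764/132029; -9191/4259 1519764/132029 433653/132029]
step 1: x' = [-9756921226/142804864237, 548927384956/142804864237, 227317510107/142804864237], P' = [39391125545/142804864237 -117090989446/142804864237 -41147266873/142804864237; -117090989446/142804864237 686920755270/142804864237 183095968900/142804864237; -41147266873/142804864237 183095968900/142804864237 70451363413/142804864237]
step 2: x' = [-3356428428837507/6168208064936687, 405096313409838/560746187721517, -1072213607107892/6168208064936687], P' = [1680565961720851/6168208064936687 -448119007911702/560746187721517 -1743108610246867/6168208064936687; -448119007911702/560746187721517 2623593293428662/560746187721517 699330348295332/560746187721517; -1743108610246867/6168208064936687 699330348295332/560746187721517 2985551249151143/6168208064936687]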